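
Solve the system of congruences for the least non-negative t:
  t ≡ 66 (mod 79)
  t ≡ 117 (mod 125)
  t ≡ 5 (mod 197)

629617

From t ≡ 66 (mod 79) write t = 66 + 79s. Substituting into t ≡ 117 (mod 125) gives 79s ≡ 51 (mod 125), and since 79⁻¹ ≡ 19 (mod 125), s ≡ 94. Hence t ≡ 66 + 79·94 = 7492 (mod 9875).
From t ≡ 7492 (mod 9875) write t = 7492 + 9875s. Substituting into t ≡ 5 (mod 197) gives 9875s ≡ 196 (mod 197), and since 25⁻¹ ≡ 134 (mod 197), s ≡ 63. Hence t ≡ 7492 + 9875·63 = 629617 (mod 1945375).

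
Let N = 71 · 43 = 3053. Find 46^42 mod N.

2968

Mod 71: 46 ≡ 46; 46^42 ≡ 57 (mod 71).
Mod 43: 46 ≡ 3; since 42 | 42, by Fermat 3^42 ≡ 1 (mod 43).
Combine by CRT: x ≡ 57 (mod 71), x ≡ 1 (mod 43) ⇒ x ≡ 2968 (mod 3053).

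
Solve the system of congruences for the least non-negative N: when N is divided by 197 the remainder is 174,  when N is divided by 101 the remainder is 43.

From N ≡ 174 (mod 197) write N = 174 + 197t. Substituting into N ≡ 43 (mod 101) gives 197t ≡ 71 (mod 101), and since 96⁻¹ ≡ 20 (mod 101), t ≡ 6. Hence N ≡ 174 + 197·6 = 1356 (mod 19897).

1356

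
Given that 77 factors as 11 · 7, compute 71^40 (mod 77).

Mod 11: 71 ≡ 5; since 10 | 40, by Fermat 5^40 ≡ 1 (mod 11).
Mod 7: 71 ≡ 1; by Fermat, exponent reduces to 40 mod 6 = 4; 1^4 ≡ 1 (mod 7).
Combine by CRT: x ≡ 1 (mod 11), x ≡ 1 (mod 7) ⇒ x ≡ 1 (mod 77).

1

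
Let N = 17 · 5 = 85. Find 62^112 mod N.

Mod 17: 62 ≡ 11; since 16 | 112, by Fermat 11^112 ≡ 1 (mod 17).
Mod 5: 62 ≡ 2; since 4 | 112, by Fermat 2^112 ≡ 1 (mod 5).
Combine by CRT: x ≡ 1 (mod 17), x ≡ 1 (mod 5) ⇒ x ≡ 1 (mod 85).

1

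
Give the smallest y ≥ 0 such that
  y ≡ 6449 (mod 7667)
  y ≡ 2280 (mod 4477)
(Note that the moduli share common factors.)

Combine the congruences pairwise.
gcd(7667, 4477) = 11 and 11 | (2280 − 6449), so the pair is consistent; merging gives y ≡ 1578184 (mod 3120469), where 3120469 = lcm(7667, 4477).
The solution is unique modulo lcm(7667, 4477) = 3120469.

1578184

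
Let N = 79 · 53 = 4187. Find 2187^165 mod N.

3254

Mod 79: 2187 ≡ 54; by Fermat, exponent reduces to 165 mod 78 = 9; 54^9 ≡ 15 (mod 79).
Mod 53: 2187 ≡ 14; by Fermat, exponent reduces to 165 mod 52 = 9; 14^9 ≡ 21 (mod 53).
Combine by CRT: x ≡ 15 (mod 79), x ≡ 21 (mod 53) ⇒ x ≡ 3254 (mod 4187).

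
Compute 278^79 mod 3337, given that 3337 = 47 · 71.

Mod 47: 278 ≡ 43; by Fermat, exponent reduces to 79 mod 46 = 33; 43^33 ≡ 41 (mod 47).
Mod 71: 278 ≡ 65; by Fermat, exponent reduces to 79 mod 70 = 9; 65^9 ≡ 44 (mod 71).
Combine by CRT: x ≡ 41 (mod 47), x ≡ 44 (mod 71) ⇒ x ≡ 2955 (mod 3337).

2955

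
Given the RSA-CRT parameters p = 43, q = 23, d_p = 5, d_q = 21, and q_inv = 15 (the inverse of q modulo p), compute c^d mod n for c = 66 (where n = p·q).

705

m₁ = c^(d_p) mod p: c ≡ 23 (mod 43), and 23^5 mod 43 = 17.
m₂ = c^(d_q) mod q: c ≡ 20 (mod 23), and 20^21 mod 23 = 15.
h = q_inv·(m₁ − m₂) mod p = 15·(17 − 15) mod 43 = 30.
m = m₂ + h·q = 15 + 30·23 = 705.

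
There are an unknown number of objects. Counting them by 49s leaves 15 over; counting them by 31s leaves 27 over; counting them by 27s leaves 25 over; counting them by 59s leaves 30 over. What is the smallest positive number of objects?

The moduli are pairwise coprime; M = 49·31·27·59 = 2419767.
M/49 = 49383; 49383 ≡ 40 (mod 49); 40·38 ≡ 1, so inverse 38.
M/31 = 78057; 78057 ≡ 30 (mod 31); 30·30 ≡ 1, so inverse 30.
M/27 = 89621; 89621 ≡ 8 (mod 27); 8·17 ≡ 1, so inverse 17.
M/59 = 41013; 41013 ≡ 8 (mod 59); 8·37 ≡ 1, so inverse 37.
N ≡ 15·49383·38 + 27·78057·30 + 25·89621·17 + 30·41013·37 = 174987835.
174987835 mod 2419767 = 764611.

764611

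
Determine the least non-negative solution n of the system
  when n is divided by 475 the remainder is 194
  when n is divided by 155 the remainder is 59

1144

gcd(475, 155) = 5 and 5 | (59 − 194), so the pair is consistent; merging gives n ≡ 1144 (mod 14725), where 14725 = lcm(475, 155).
The solution is unique modulo lcm(475, 155) = 14725.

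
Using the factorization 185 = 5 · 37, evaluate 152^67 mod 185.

3

Mod 5: 152 ≡ 2; by Fermat, exponent reduces to 67 mod 4 = 3; 2^3 ≡ 3 (mod 5).
Mod 37: 152 ≡ 4; by Fermat, exponent reduces to 67 mod 36 = 31; 4^31 ≡ 3 (mod 37).
Combine by CRT: x ≡ 3 (mod 5), x ≡ 3 (mod 37) ⇒ x ≡ 3 (mod 185).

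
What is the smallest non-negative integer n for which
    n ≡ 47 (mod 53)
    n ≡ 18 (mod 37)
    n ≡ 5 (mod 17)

Combine the congruences pairwise.
From n ≡ 47 (mod 53) write n = 47 + 53t. Substituting into n ≡ 18 (mod 37) gives 53t ≡ 8 (mod 37), and since 16⁻¹ ≡ 7 (mod 37), t ≡ 19. Hence n ≡ 47 + 53·19 = 1054 (mod 1961).
From n ≡ 1054 (mod 1961) write n = 1054 + 1961t. Substituting into n ≡ 5 (mod 17) gives 1961t ≡ 5 (mod 17), and since 6⁻¹ ≡ 3 (mod 17), t ≡ 15. Hence n ≡ 1054 + 1961·15 = 30469 (mod 33337).

30469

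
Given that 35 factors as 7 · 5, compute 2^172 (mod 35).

Mod 7: 2 ≡ 2; by Fermat, exponent reduces to 172 mod 6 = 4; 2^4 ≡ 2 (mod 7).
Mod 5: 2 ≡ 2; since 4 | 172, by Fermat 2^172 ≡ 1 (mod 5).
Combine by CRT: x ≡ 2 (mod 7), x ≡ 1 (mod 5) ⇒ x ≡ 16 (mod 35).

16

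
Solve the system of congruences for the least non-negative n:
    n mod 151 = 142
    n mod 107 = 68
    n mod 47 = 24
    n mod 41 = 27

10142812

The moduli are pairwise coprime; M = 151·107·47·41 = 31134539.
M/151 = 206189; 206189 ≡ 74 (mod 151); 74·100 ≡ 1, so inverse 100.
M/107 = 290977; 290977 ≡ 44 (mod 107); 44·90 ≡ 1, so inverse 90.
M/47 = 662437; 662437 ≡ 19 (mod 47); 19·5 ≡ 1, so inverse 5.
M/41 = 759379; 759379 ≡ 18 (mod 41); 18·16 ≡ 1, so inverse 16.
n ≡ 142·206189·100 + 68·290977·90 + 24·662437·5 + 27·759379·16 = 5116207208.
5116207208 mod 31134539 = 10142812.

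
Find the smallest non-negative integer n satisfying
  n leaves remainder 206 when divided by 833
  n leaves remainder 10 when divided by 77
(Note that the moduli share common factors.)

2705

Combine the congruences pairwise.
gcd(833, 77) = 7 and 7 | (10 − 206), so the pair is consistent; merging gives n ≡ 2705 (mod 9163), where 9163 = lcm(833, 77).
The solution is unique modulo lcm(833, 77) = 9163.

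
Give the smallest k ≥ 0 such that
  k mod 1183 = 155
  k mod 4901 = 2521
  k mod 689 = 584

gcd(1183, 4901) = 169 and 169 | (2521 − 155), so the pair is consistent; merging gives k ≡ 2521 (mod 34307), where 34307 = lcm(1183, 4901).
gcd(34307, 689) = 13 and 13 | (584 − 2521), so the pair is consistent; merging gives k ≡ 963117 (mod 1818271), where 1818271 = lcm(34307, 689).
The solution is unique modulo lcm(1183, 4901, 689) = 1818271.

963117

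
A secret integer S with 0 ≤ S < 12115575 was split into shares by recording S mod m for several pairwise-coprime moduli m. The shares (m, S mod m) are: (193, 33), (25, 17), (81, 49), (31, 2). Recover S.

The moduli are pairwise coprime; N = 193·25·81·31 = 12115575.
N/193 = 62775; 62775 ≡ 50 (mod 193); 50·166 ≡ 1, so inverse 166.
N/25 = 484623; 484623 ≡ 23 (mod 25); 23·12 ≡ 1, so inverse 12.
N/81 = 149575; 149575 ≡ 49 (mod 81); 49·43 ≡ 1, so inverse 43.
N/31 = 390825; 390825 ≡ 8 (mod 31); 8·4 ≡ 1, so inverse 4.
S ≡ 33·62775·166 + 17·484623·12 + 49·149575·43 + 2·390825·4 = 761025667.
761025667 mod 12115575 = 9860017.

9860017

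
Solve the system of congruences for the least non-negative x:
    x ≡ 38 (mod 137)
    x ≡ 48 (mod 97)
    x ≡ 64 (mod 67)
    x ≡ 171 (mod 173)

151531217

From x ≡ 38 (mod 137) write x = 38 + 137t. Substituting into x ≡ 48 (mod 97) gives 137t ≡ 10 (mod 97), and since 40⁻¹ ≡ 17 (mod 97), t ≡ 73. Hence x ≡ 38 + 137·73 = 10039 (mod 13289).
From x ≡ 10039 (mod 13289) write x = 10039 + 13289t. Substituting into x ≡ 64 (mod 67) gives 13289t ≡ 8 (mod 67), and since 23⁻¹ ≡ 35 (mod 67), t ≡ 12. Hence x ≡ 10039 + 13289·12 = 169507 (mod 890363).
From x ≡ 169507 (mod 890363) write x = 169507 + 890363t. Substituting into x ≡ 171 (mod 173) gives 890363t ≡ 31 (mod 173), and since 105⁻¹ ≡ 145 (mod 173), t ≡ 170. Hence x ≡ 169507 + 890363·170 = 151531217 (mod 154032799).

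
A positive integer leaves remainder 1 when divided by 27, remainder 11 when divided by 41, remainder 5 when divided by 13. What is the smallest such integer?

3619

The moduli are pairwise coprime; N = 27·41·13 = 14391.
N/27 = 533; 533 ≡ 20 (mod 27); 20·23 ≡ 1, so inverse 23.
N/41 = 351; 351 ≡ 23 (mod 41); 23·25 ≡ 1, so inverse 25.
N/13 = 1107; 1107 ≡ 2 (mod 13); 2·7 ≡ 1, so inverse 7.
a ≡ 1·533·23 + 11·351·25 + 5·1107·7 = 147529.
147529 mod 14391 = 3619.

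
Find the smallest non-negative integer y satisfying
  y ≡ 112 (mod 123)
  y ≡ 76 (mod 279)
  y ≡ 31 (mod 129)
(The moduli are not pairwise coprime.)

73174

Combine the congruences pairwise.
gcd(123, 279) = 3 and 3 | (76 − 112), so the pair is consistent; merging gives y ≡ 4540 (mod 11439), where 11439 = lcm(123, 279).
gcd(11439, 129) = 3 and 3 | (31 − 4540), so the pair is consistent; merging gives y ≡ 73174 (mod 491877), where 491877 = lcm(11439, 129).
The solution is unique modulo lcm(123, 279, 129) = 491877.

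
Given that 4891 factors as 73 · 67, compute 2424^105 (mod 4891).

541

Mod 73: 2424 ≡ 15; by Fermat, exponent reduces to 105 mod 72 = 33; 15^33 ≡ 30 (mod 73).
Mod 67: 2424 ≡ 12; by Fermat, exponent reduces to 105 mod 66 = 39; 12^39 ≡ 5 (mod 67).
Combine by CRT: x ≡ 30 (mod 73), x ≡ 5 (mod 67) ⇒ x ≡ 541 (mod 4891).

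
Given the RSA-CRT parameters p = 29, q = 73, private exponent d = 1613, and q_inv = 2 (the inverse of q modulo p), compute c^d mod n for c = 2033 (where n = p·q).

553

d_p = d mod (p−1) = 1613 mod 28 = 17; d_q = d mod (q−1) = 29.
m₁ = c^(d_p) mod p: c ≡ 3 (mod 29), and 3^17 mod 29 = 2.
m₂ = c^(d_q) mod q: c ≡ 62 (mod 73), and 62^29 mod 73 = 42.
h = q_inv·(m₁ − m₂) mod p = 2·(2 − 42) mod 29 = 7.
m = m₂ + h·q = 42 + 7·73 = 553.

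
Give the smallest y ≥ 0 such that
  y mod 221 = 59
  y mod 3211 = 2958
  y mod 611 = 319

263049

gcd(221, 3211) = 13 and 13 | (2958 − 59), so the pair is consistent; merging gives y ≡ 44701 (mod 54587), where 54587 = lcm(221, 3211).
gcd(54587, 611) = 13 and 13 | (319 − 44701), so the pair is consistent; merging gives y ≡ 263049 (mod 2565589), where 2565589 = lcm(54587, 611).
The solution is unique modulo lcm(221, 3211, 611) = 2565589.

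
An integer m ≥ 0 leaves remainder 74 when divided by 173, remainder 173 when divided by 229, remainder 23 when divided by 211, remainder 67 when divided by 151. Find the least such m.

The moduli are pairwise coprime; N = 173·229·211·151 = 1262237237.
N/173 = 7296169; 7296169 ≡ 67 (mod 173); 67·31 ≡ 1, so inverse 31.
N/229 = 5511953; 5511953 ≡ 152 (mod 229); 152·113 ≡ 1, so inverse 113.
N/211 = 5982167; 5982167 ≡ 106 (mod 211); 106·2 ≡ 1, so inverse 2.
N/151 = 8359187; 8359187 ≡ 129 (mod 151); 129·48 ≡ 1, so inverse 48.
m ≡ 74·7296169·31 + 173·5511953·113 + 23·5982167·2 + 67·8359187·48 = 151648905957.
151648905957 mod 1262237237 = 180437517.

180437517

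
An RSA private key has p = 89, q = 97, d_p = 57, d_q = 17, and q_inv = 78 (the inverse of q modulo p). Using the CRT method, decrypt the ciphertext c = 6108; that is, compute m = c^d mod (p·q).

m₁ = c^(d_p) mod p: c ≡ 56 (mod 89), and 56^57 mod 89 = 24.
m₂ = c^(d_q) mod q: c ≡ 94 (mod 97), and 94^17 mod 97 = 11.
h = q_inv·(m₁ − m₂) mod p = 78·(24 − 11) mod 89 = 35.
m = m₂ + h·q = 11 + 35·97 = 3406.

3406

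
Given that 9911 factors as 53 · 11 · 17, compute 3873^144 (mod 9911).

5985

Mod 53: 3873 ≡ 4; by Fermat, exponent reduces to 144 mod 52 = 40; 4^40 ≡ 49 (mod 53).
Mod 11: 3873 ≡ 1; by Fermat, exponent reduces to 144 mod 10 = 4; 1^4 ≡ 1 (mod 11).
Mod 17: 3873 ≡ 14; since 16 | 144, by Fermat 14^144 ≡ 1 (mod 17).
Combine by CRT: x ≡ 49 (mod 53), x ≡ 1 (mod 11), x ≡ 1 (mod 17) ⇒ x ≡ 5985 (mod 9911).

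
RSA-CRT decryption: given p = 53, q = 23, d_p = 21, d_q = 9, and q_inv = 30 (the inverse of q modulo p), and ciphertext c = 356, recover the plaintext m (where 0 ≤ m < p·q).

m₁ = c^(d_p) mod p: c ≡ 38 (mod 53), and 38^21 mod 53 = 6.
m₂ = c^(d_q) mod q: c ≡ 11 (mod 23), and 11^9 mod 23 = 19.
h = q_inv·(m₁ − m₂) mod p = 30·(6 − 19) mod 53 = 34.
m = m₂ + h·q = 19 + 34·23 = 801.

801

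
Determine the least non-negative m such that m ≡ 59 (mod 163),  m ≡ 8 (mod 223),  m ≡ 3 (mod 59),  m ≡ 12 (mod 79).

Combine the congruences pairwise.
From m ≡ 59 (mod 163) write m = 59 + 163t. Substituting into m ≡ 8 (mod 223) gives 163t ≡ 172 (mod 223), and since 163⁻¹ ≡ 26 (mod 223), t ≡ 12. Hence m ≡ 59 + 163·12 = 2015 (mod 36349).
From m ≡ 2015 (mod 36349) write m = 2015 + 36349t. Substituting into m ≡ 3 (mod 59) gives 36349t ≡ 53 (mod 59), and since 5⁻¹ ≡ 12 (mod 59), t ≡ 46. Hence m ≡ 2015 + 36349·46 = 1674069 (mod 2144591).
From m ≡ 1674069 (mod 2144591) write m = 1674069 + 2144591t. Substituting into m ≡ 12 (mod 79) gives 2144591t ≡ 32 (mod 79), and since 57⁻¹ ≡ 61 (mod 79), t ≡ 56. Hence m ≡ 1674069 + 2144591·56 = 121771165 (mod 169422689).

121771165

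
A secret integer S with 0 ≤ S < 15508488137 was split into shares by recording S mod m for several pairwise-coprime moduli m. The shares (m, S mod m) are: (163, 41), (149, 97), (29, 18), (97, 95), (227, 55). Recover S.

5553976140

The moduli are pairwise coprime; N = 163·149·29·97·227 = 15508488137.
N/163 = 95144099; 95144099 ≡ 21 (mod 163); 21·132 ≡ 1, so inverse 132.
N/149 = 104083813; 104083813 ≡ 12 (mod 149); 12·87 ≡ 1, so inverse 87.
N/29 = 534775453; 534775453 ≡ 25 (mod 29); 25·7 ≡ 1, so inverse 7.
N/97 = 159881321; 159881321 ≡ 4 (mod 97); 4·73 ≡ 1, so inverse 73.
N/227 = 68319331; 68319331 ≡ 49 (mod 227); 49·139 ≡ 1, so inverse 139.
S ≡ 41·95144099·132 + 97·104083813·87 + 18·534775453·7 + 95·159881321·73 + 55·68319331·139 = 3091743115403.
3091743115403 mod 15508488137 = 5553976140.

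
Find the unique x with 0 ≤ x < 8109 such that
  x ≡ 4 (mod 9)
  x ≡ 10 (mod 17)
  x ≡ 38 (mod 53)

4702

From x ≡ 4 (mod 9) write x = 4 + 9t. Substituting into x ≡ 10 (mod 17) gives 9t ≡ 6 (mod 17), and since 9⁻¹ ≡ 2 (mod 17), t ≡ 12. Hence x ≡ 4 + 9·12 = 112 (mod 153).
From x ≡ 112 (mod 153) write x = 112 + 153t. Substituting into x ≡ 38 (mod 53) gives 153t ≡ 32 (mod 53), and since 47⁻¹ ≡ 44 (mod 53), t ≡ 30. Hence x ≡ 112 + 153·30 = 4702 (mod 8109).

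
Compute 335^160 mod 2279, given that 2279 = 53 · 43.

Mod 53: 335 ≡ 17; by Fermat, exponent reduces to 160 mod 52 = 4; 17^4 ≡ 46 (mod 53).
Mod 43: 335 ≡ 34; by Fermat, exponent reduces to 160 mod 42 = 34; 34^34 ≡ 15 (mod 43).
Combine by CRT: x ≡ 46 (mod 53), x ≡ 15 (mod 43) ⇒ x ≡ 1477 (mod 2279).

1477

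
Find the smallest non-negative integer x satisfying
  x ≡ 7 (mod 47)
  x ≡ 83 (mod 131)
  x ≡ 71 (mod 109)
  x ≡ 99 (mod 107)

Combine the congruences pairwise.
From x ≡ 7 (mod 47) write x = 7 + 47t. Substituting into x ≡ 83 (mod 131) gives 47t ≡ 76 (mod 131), and since 47⁻¹ ≡ 92 (mod 131), t ≡ 49. Hence x ≡ 7 + 47·49 = 2310 (mod 6157).
From x ≡ 2310 (mod 6157) write x = 2310 + 6157t. Substituting into x ≡ 71 (mod 109) gives 6157t ≡ 50 (mod 109), and since 53⁻¹ ≡ 72 (mod 109), t ≡ 3. Hence x ≡ 2310 + 6157·3 = 20781 (mod 671113).
From x ≡ 20781 (mod 671113) write x = 20781 + 671113t. Substituting into x ≡ 99 (mod 107) gives 671113t ≡ 76 (mod 107), and since 9⁻¹ ≡ 12 (mod 107), t ≡ 56. Hence x ≡ 20781 + 671113·56 = 37603109 (mod 71809091).

37603109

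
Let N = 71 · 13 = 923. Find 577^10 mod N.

Mod 71: 577 ≡ 9; 9^10 ≡ 32 (mod 71).
Mod 13: 577 ≡ 5; 5^10 ≡ 12 (mod 13).
Combine by CRT: x ≡ 32 (mod 71), x ≡ 12 (mod 13) ⇒ x ≡ 103 (mod 923).

103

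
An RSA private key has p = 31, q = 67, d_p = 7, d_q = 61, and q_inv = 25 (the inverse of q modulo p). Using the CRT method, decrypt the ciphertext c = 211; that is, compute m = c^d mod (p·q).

1327

m₁ = c^(d_p) mod p: c ≡ 25 (mod 31), and 25^7 mod 31 = 25.
m₂ = c^(d_q) mod q: c ≡ 10 (mod 67), and 10^61 mod 67 = 54.
h = q_inv·(m₁ − m₂) mod p = 25·(25 − 54) mod 31 = 19.
m = m₂ + h·q = 54 + 19·67 = 1327.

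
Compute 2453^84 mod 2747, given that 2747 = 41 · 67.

Mod 41: 2453 ≡ 34; by Fermat, exponent reduces to 84 mod 40 = 4; 34^4 ≡ 23 (mod 41).
Mod 67: 2453 ≡ 41; by Fermat, exponent reduces to 84 mod 66 = 18; 41^18 ≡ 25 (mod 67).
Combine by CRT: x ≡ 23 (mod 41), x ≡ 25 (mod 67) ⇒ x ≡ 1499 (mod 2747).

1499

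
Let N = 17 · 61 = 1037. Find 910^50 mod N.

Mod 17: 910 ≡ 9; by Fermat, exponent reduces to 50 mod 16 = 2; 9^2 ≡ 13 (mod 17).
Mod 61: 910 ≡ 56; 56^50 ≡ 47 (mod 61).
Combine by CRT: x ≡ 13 (mod 17), x ≡ 47 (mod 61) ⇒ x ≡ 47 (mod 1037).

47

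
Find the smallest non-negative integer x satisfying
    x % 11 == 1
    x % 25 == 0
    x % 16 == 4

100

The moduli are pairwise coprime; N = 11·25·16 = 4400.
N/11 = 400; 400 ≡ 4 (mod 11); 4·3 ≡ 1, so inverse 3.
N/25 = 176; 176 ≡ 1 (mod 25), inverse 1.
N/16 = 275; 275 ≡ 3 (mod 16); 3·11 ≡ 1, so inverse 11.
x ≡ 1·400·3 + 0·176·1 + 4·275·11 = 13300.
13300 mod 4400 = 100.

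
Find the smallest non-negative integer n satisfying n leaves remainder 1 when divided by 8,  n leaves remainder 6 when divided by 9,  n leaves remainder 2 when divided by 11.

321

The moduli are pairwise coprime; M = 8·9·11 = 792.
M/8 = 99; 99 ≡ 3 (mod 8); 3·3 ≡ 1, so inverse 3.
M/9 = 88; 88 ≡ 7 (mod 9); 7·4 ≡ 1, so inverse 4.
M/11 = 72; 72 ≡ 6 (mod 11); 6·2 ≡ 1, so inverse 2.
n ≡ 1·99·3 + 6·88·4 + 2·72·2 = 2697.
2697 mod 792 = 321.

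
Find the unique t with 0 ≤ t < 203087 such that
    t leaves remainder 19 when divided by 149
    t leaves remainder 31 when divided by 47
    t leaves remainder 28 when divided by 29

Combine the congruences pairwise.
From t ≡ 19 (mod 149) write t = 19 + 149s. Substituting into t ≡ 31 (mod 47) gives 149s ≡ 12 (mod 47), and since 8⁻¹ ≡ 6 (mod 47), s ≡ 25. Hence t ≡ 19 + 149·25 = 3744 (mod 7003).
From t ≡ 3744 (mod 7003) write t = 3744 + 7003s. Substituting into t ≡ 28 (mod 29) gives 7003s ≡ 25 (mod 29), and since 14⁻¹ ≡ 27 (mod 29), s ≡ 8. Hence t ≡ 3744 + 7003·8 = 59768 (mod 203087).

59768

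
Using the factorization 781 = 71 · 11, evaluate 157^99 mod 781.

Mod 71: 157 ≡ 15; by Fermat, exponent reduces to 99 mod 70 = 29; 15^29 ≡ 3 (mod 71).
Mod 11: 157 ≡ 3; by Fermat, exponent reduces to 99 mod 10 = 9; 3^9 ≡ 4 (mod 11).
Combine by CRT: x ≡ 3 (mod 71), x ≡ 4 (mod 11) ⇒ x ≡ 642 (mod 781).

642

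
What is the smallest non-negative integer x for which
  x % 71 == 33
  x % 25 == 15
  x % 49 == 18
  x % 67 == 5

223115

Combine the congruences pairwise.
From x ≡ 33 (mod 71) write x = 33 + 71t. Substituting into x ≡ 15 (mod 25) gives 71t ≡ 7 (mod 25), and since 21⁻¹ ≡ 6 (mod 25), t ≡ 17. Hence x ≡ 33 + 71·17 = 1240 (mod 1775).
From x ≡ 1240 (mod 1775) write x = 1240 + 1775t. Substituting into x ≡ 18 (mod 49) gives 1775t ≡ 3 (mod 49), and since 11⁻¹ ≡ 9 (mod 49), t ≡ 27. Hence x ≡ 1240 + 1775·27 = 49165 (mod 86975).
From x ≡ 49165 (mod 86975) write x = 49165 + 86975t. Substituting into x ≡ 5 (mod 67) gives 86975t ≡ 18 (mod 67), and since 9⁻¹ ≡ 15 (mod 67), t ≡ 2. Hence x ≡ 49165 + 86975·2 = 223115 (mod 5827325).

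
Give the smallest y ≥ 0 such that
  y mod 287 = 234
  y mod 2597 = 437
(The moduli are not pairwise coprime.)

Combine the congruences pairwise.
gcd(287, 2597) = 7 and 7 | (437 − 234), so the pair is consistent; merging gives y ≡ 16019 (mod 106477), where 106477 = lcm(287, 2597).
The solution is unique modulo lcm(287, 2597) = 106477.

16019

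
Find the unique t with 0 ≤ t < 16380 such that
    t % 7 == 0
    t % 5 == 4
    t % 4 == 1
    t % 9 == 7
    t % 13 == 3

3409

The moduli are pairwise coprime; N = 7·5·4·9·13 = 16380.
N/7 = 2340; 2340 ≡ 2 (mod 7); 2·4 ≡ 1, so inverse 4.
N/5 = 3276; 3276 ≡ 1 (mod 5), inverse 1.
N/4 = 4095; 4095 ≡ 3 (mod 4); 3·3 ≡ 1, so inverse 3.
N/9 = 1820; 1820 ≡ 2 (mod 9); 2·5 ≡ 1, so inverse 5.
N/13 = 1260; 1260 ≡ 12 (mod 13); 12·12 ≡ 1, so inverse 12.
t ≡ 0·2340·4 + 4·3276·1 + 1·4095·3 + 7·1820·5 + 3·1260·12 = 134449.
134449 mod 16380 = 3409.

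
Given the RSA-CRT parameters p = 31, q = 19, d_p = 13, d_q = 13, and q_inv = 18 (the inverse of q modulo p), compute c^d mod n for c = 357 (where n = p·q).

314

m₁ = c^(d_p) mod p: c ≡ 16 (mod 31), and 16^13 mod 31 = 4.
m₂ = c^(d_q) mod q: c ≡ 15 (mod 19), and 15^13 mod 19 = 10.
h = q_inv·(m₁ − m₂) mod p = 18·(4 − 10) mod 31 = 16.
m = m₂ + h·q = 10 + 16·19 = 314.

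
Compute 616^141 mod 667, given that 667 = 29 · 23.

587

Mod 29: 616 ≡ 7; by Fermat, exponent reduces to 141 mod 28 = 1; 7^1 ≡ 7 (mod 29).
Mod 23: 616 ≡ 18; by Fermat, exponent reduces to 141 mod 22 = 9; 18^9 ≡ 12 (mod 23).
Combine by CRT: x ≡ 7 (mod 29), x ≡ 12 (mod 23) ⇒ x ≡ 587 (mod 667).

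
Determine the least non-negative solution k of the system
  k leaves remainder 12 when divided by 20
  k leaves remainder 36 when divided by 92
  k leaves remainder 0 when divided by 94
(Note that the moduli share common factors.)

Combine the congruences pairwise.
gcd(20, 92) = 4 and 4 | (36 − 12), so the pair is consistent; merging gives k ≡ 312 (mod 460), where 460 = lcm(20, 92).
gcd(460, 94) = 2 and 2 | (0 − 312), so the pair is consistent; merging gives k ≡ 1692 (mod 21620), where 21620 = lcm(460, 94).
The solution is unique modulo lcm(20, 92, 94) = 21620.

1692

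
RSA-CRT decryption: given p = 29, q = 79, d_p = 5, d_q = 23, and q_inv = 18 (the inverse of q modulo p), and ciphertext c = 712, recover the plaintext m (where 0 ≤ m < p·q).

m₁ = c^(d_p) mod p: c ≡ 16 (mod 29), and 16^5 mod 29 = 23.
m₂ = c^(d_q) mod q: c ≡ 1 (mod 79), and 1^23 mod 79 = 1.
h = q_inv·(m₁ − m₂) mod p = 18·(23 − 1) mod 29 = 19.
m = m₂ + h·q = 1 + 19·79 = 1502.

1502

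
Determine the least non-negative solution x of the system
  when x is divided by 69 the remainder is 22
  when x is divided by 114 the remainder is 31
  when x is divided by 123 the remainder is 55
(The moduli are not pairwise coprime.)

gcd(69, 114) = 3 and 3 | (31 − 22), so the pair is consistent; merging gives x ≡ 1057 (mod 2622), where 2622 = lcm(69, 114).
gcd(2622, 123) = 3 and 3 | (55 − 1057), so the pair is consistent; merging gives x ≡ 24655 (mod 107502), where 107502 = lcm(2622, 123).
The solution is unique modulo lcm(69, 114, 123) = 107502.

24655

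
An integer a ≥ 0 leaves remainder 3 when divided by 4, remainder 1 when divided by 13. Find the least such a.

From a ≡ 3 (mod 4) write a = 3 + 4t. Substituting into a ≡ 1 (mod 13) gives 4t ≡ 11 (mod 13), and since 4⁻¹ ≡ 10 (mod 13), t ≡ 6. Hence a ≡ 3 + 4·6 = 27 (mod 52).

27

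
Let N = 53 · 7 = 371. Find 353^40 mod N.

Mod 53: 353 ≡ 35; 35^40 ≡ 10 (mod 53).
Mod 7: 353 ≡ 3; by Fermat, exponent reduces to 40 mod 6 = 4; 3^4 ≡ 4 (mod 7).
Combine by CRT: x ≡ 10 (mod 53), x ≡ 4 (mod 7) ⇒ x ≡ 116 (mod 371).

116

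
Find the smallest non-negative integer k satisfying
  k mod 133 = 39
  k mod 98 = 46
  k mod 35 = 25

gcd(133, 98) = 7 and 7 | (46 − 39), so the pair is consistent; merging gives k ≡ 438 (mod 1862), where 1862 = lcm(133, 98).
gcd(1862, 35) = 7 and 7 | (25 − 438), so the pair is consistent; merging gives k ≡ 2300 (mod 9310), where 9310 = lcm(1862, 35).
The solution is unique modulo lcm(133, 98, 35) = 9310.

2300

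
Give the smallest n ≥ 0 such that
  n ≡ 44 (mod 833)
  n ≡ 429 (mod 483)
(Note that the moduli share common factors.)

6708

gcd(833, 483) = 7 and 7 | (429 − 44), so the pair is consistent; merging gives n ≡ 6708 (mod 57477), where 57477 = lcm(833, 483).
The solution is unique modulo lcm(833, 483) = 57477.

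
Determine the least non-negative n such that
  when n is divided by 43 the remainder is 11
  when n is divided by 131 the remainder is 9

140

Combine the congruences pairwise.
From n ≡ 11 (mod 43) write n = 11 + 43t. Substituting into n ≡ 9 (mod 131) gives 43t ≡ 129 (mod 131), and since 43⁻¹ ≡ 64 (mod 131), t ≡ 3. Hence n ≡ 11 + 43·3 = 140 (mod 5633).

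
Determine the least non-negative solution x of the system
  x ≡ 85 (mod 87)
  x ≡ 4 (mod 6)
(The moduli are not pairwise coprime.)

172

gcd(87, 6) = 3 and 3 | (4 − 85), so the pair is consistent; merging gives x ≡ 172 (mod 174), where 174 = lcm(87, 6).
The solution is unique modulo lcm(87, 6) = 174.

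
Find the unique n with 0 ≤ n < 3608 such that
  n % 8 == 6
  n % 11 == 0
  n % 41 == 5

The moduli are pairwise coprime; M = 8·11·41 = 3608.
M/8 = 451; 451 ≡ 3 (mod 8); 3·3 ≡ 1, so inverse 3.
M/11 = 328; 328 ≡ 9 (mod 11); 9·5 ≡ 1, so inverse 5.
M/41 = 88; 88 ≡ 6 (mod 41); 6·7 ≡ 1, so inverse 7.
n ≡ 6·451·3 + 0·328·5 + 5·88·7 = 11198.
11198 mod 3608 = 374.

374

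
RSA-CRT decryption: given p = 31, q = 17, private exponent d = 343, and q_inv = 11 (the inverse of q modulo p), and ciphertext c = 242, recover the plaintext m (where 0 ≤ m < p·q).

149

d_p = d mod (p−1) = 343 mod 30 = 13; d_q = d mod (q−1) = 7.
m₁ = c^(d_p) mod p: c ≡ 25 (mod 31), and 25^13 mod 31 = 25.
m₂ = c^(d_q) mod q: c ≡ 4 (mod 17), and 4^7 mod 17 = 13.
h = q_inv·(m₁ − m₂) mod p = 11·(25 − 13) mod 31 = 8.
m = m₂ + h·q = 13 + 8·17 = 149.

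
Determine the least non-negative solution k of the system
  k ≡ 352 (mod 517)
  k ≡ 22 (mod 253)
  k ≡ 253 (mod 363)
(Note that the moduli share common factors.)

Combine the congruences pairwise.
gcd(517, 253) = 11 and 11 | (22 − 352), so the pair is consistent; merging gives k ≡ 8624 (mod 11891), where 11891 = lcm(517, 253).
gcd(11891, 363) = 11 and 11 | (253 − 8624), so the pair is consistent; merging gives k ≡ 305899 (mod 392403), where 392403 = lcm(11891, 363).
The solution is unique modulo lcm(517, 253, 363) = 392403.

305899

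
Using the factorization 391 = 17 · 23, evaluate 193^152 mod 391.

Mod 17: 193 ≡ 6; by Fermat, exponent reduces to 152 mod 16 = 8; 6^8 ≡ 16 (mod 17).
Mod 23: 193 ≡ 9; by Fermat, exponent reduces to 152 mod 22 = 20; 9^20 ≡ 2 (mod 23).
Combine by CRT: x ≡ 16 (mod 17), x ≡ 2 (mod 23) ⇒ x ≡ 186 (mod 391).

186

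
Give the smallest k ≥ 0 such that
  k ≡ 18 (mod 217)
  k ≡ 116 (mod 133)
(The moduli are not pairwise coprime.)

3707

gcd(217, 133) = 7 and 7 | (116 − 18), so the pair is consistent; merging gives k ≡ 3707 (mod 4123), where 4123 = lcm(217, 133).
The solution is unique modulo lcm(217, 133) = 4123.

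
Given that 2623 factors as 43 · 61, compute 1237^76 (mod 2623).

Mod 43: 1237 ≡ 33; by Fermat, exponent reduces to 76 mod 42 = 34; 33^34 ≡ 38 (mod 43).
Mod 61: 1237 ≡ 17; by Fermat, exponent reduces to 76 mod 60 = 16; 17^16 ≡ 57 (mod 61).
Combine by CRT: x ≡ 38 (mod 43), x ≡ 57 (mod 61) ⇒ x ≡ 1887 (mod 2623).

1887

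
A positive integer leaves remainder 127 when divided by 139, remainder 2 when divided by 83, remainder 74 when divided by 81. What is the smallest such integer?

The moduli are pairwise coprime; N = 139·83·81 = 934497.
N/139 = 6723; 6723 ≡ 51 (mod 139); 51·30 ≡ 1, so inverse 30.
N/83 = 11259; 11259 ≡ 54 (mod 83); 54·20 ≡ 1, so inverse 20.
N/81 = 11537; 11537 ≡ 35 (mod 81); 35·44 ≡ 1, so inverse 44.
x ≡ 127·6723·30 + 2·11259·20 + 74·11537·44 = 63629462.
63629462 mod 934497 = 83666.

83666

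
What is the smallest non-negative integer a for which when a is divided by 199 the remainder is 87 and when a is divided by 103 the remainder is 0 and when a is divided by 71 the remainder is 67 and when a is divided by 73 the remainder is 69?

89671079

The moduli are pairwise coprime; N = 199·103·71·73 = 106235951.
N/199 = 533849; 533849 ≡ 131 (mod 199); 131·79 ≡ 1, so inverse 79.
N/103 = 1031417; 1031417 ≡ 78 (mod 103); 78·70 ≡ 1, so inverse 70.
N/71 = 1496281; 1496281 ≡ 27 (mod 71); 27·50 ≡ 1, so inverse 50.
N/73 = 1455287; 1455287 ≡ 32 (mod 73); 32·16 ≡ 1, so inverse 16.
a ≡ 87·533849·79 + 0·1031417·70 + 67·1496281·50 + 69·1455287·16 = 10288322375.
10288322375 mod 106235951 = 89671079.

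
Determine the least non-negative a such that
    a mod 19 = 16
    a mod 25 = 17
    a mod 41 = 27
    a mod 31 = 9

486492

From a ≡ 16 (mod 19) write a = 16 + 19t. Substituting into a ≡ 17 (mod 25) gives 19t ≡ 1 (mod 25), and since 19⁻¹ ≡ 4 (mod 25), t ≡ 4. Hence a ≡ 16 + 19·4 = 92 (mod 475).
From a ≡ 92 (mod 475) write a = 92 + 475t. Substituting into a ≡ 27 (mod 41) gives 475t ≡ 17 (mod 41), and since 24⁻¹ ≡ 12 (mod 41), t ≡ 40. Hence a ≡ 92 + 475·40 = 19092 (mod 19475).
From a ≡ 19092 (mod 19475) write a = 19092 + 19475t. Substituting into a ≡ 9 (mod 31) gives 19475t ≡ 13 (mod 31), and since 7⁻¹ ≡ 9 (mod 31), t ≡ 24. Hence a ≡ 19092 + 19475·24 = 486492 (mod 603725).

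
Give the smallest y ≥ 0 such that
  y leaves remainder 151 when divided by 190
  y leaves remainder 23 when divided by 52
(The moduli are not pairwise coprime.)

2051

Combine the congruences pairwise.
gcd(190, 52) = 2 and 2 | (23 − 151), so the pair is consistent; merging gives y ≡ 2051 (mod 4940), where 4940 = lcm(190, 52).
The solution is unique modulo lcm(190, 52) = 4940.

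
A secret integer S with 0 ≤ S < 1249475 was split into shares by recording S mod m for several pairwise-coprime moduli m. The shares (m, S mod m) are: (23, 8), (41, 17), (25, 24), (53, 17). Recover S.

From S ≡ 8 (mod 23) write S = 8 + 23t. Substituting into S ≡ 17 (mod 41) gives 23t ≡ 9 (mod 41), and since 23⁻¹ ≡ 25 (mod 41), t ≡ 20. Hence S ≡ 8 + 23·20 = 468 (mod 943).
From S ≡ 468 (mod 943) write S = 468 + 943t. Substituting into S ≡ 24 (mod 25) gives 943t ≡ 6 (mod 25), and since 18⁻¹ ≡ 7 (mod 25), t ≡ 17. Hence S ≡ 468 + 943·17 = 16499 (mod 23575).
From S ≡ 16499 (mod 23575) write S = 16499 + 23575t. Substituting into S ≡ 17 (mod 53) gives 23575t ≡ 1 (mod 53), and since 43⁻¹ ≡ 37 (mod 53), t ≡ 37. Hence S ≡ 16499 + 23575·37 = 888774 (mod 1249475).

888774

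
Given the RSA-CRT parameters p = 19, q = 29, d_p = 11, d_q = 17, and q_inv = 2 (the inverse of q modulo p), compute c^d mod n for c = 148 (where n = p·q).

60

m₁ = c^(d_p) mod p: c ≡ 15 (mod 19), and 15^11 mod 19 = 3.
m₂ = c^(d_q) mod q: c ≡ 3 (mod 29), and 3^17 mod 29 = 2.
h = q_inv·(m₁ − m₂) mod p = 2·(3 − 2) mod 19 = 2.
m = m₂ + h·q = 2 + 2·29 = 60.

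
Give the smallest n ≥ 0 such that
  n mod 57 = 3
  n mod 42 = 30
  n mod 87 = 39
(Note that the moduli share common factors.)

9522

Combine the congruences pairwise.
gcd(57, 42) = 3 and 3 | (30 − 3), so the pair is consistent; merging gives n ≡ 744 (mod 798), where 798 = lcm(57, 42).
gcd(798, 87) = 3 and 3 | (39 − 744), so the pair is consistent; merging gives n ≡ 9522 (mod 23142), where 23142 = lcm(798, 87).
The solution is unique modulo lcm(57, 42, 87) = 23142.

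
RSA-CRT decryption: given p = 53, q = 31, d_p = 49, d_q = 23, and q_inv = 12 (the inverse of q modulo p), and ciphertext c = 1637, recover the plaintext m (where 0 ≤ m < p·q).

1338

m₁ = c^(d_p) mod p: c ≡ 47 (mod 53), and 47^49 mod 53 = 13.
m₂ = c^(d_q) mod q: c ≡ 25 (mod 31), and 25^23 mod 31 = 5.
h = q_inv·(m₁ − m₂) mod p = 12·(13 − 5) mod 53 = 43.
m = m₂ + h·q = 5 + 43·31 = 1338.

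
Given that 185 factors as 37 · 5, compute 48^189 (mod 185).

Mod 37: 48 ≡ 11; by Fermat, exponent reduces to 189 mod 36 = 9; 11^9 ≡ 36 (mod 37).
Mod 5: 48 ≡ 3; by Fermat, exponent reduces to 189 mod 4 = 1; 3^1 ≡ 3 (mod 5).
Combine by CRT: x ≡ 36 (mod 37), x ≡ 3 (mod 5) ⇒ x ≡ 73 (mod 185).

73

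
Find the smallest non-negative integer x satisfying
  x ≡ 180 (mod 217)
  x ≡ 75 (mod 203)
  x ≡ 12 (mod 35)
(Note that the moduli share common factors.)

7992

gcd(217, 203) = 7 and 7 | (75 − 180), so the pair is consistent; merging gives x ≡ 1699 (mod 6293), where 6293 = lcm(217, 203).
gcd(6293, 35) = 7 and 7 | (12 − 1699), so the pair is consistent; merging gives x ≡ 7992 (mod 31465), where 31465 = lcm(6293, 35).
The solution is unique modulo lcm(217, 203, 35) = 31465.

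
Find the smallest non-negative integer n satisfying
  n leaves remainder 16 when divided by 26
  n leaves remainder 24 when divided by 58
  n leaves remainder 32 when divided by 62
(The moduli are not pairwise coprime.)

1706

Combine the congruences pairwise.
gcd(26, 58) = 2 and 2 | (24 − 16), so the pair is consistent; merging gives n ≡ 198 (mod 754), where 754 = lcm(26, 58).
gcd(754, 62) = 2 and 2 | (32 − 198), so the pair is consistent; merging gives n ≡ 1706 (mod 23374), where 23374 = lcm(754, 62).
The solution is unique modulo lcm(26, 58, 62) = 23374.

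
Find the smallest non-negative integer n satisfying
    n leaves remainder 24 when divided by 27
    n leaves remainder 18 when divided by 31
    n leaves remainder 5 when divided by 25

5505

The moduli are pairwise coprime; M = 27·31·25 = 20925.
M/27 = 775; 775 ≡ 19 (mod 27); 19·10 ≡ 1, so inverse 10.
M/31 = 675; 675 ≡ 24 (mod 31); 24·22 ≡ 1, so inverse 22.
M/25 = 837; 837 ≡ 12 (mod 25); 12·23 ≡ 1, so inverse 23.
n ≡ 24·775·10 + 18·675·22 + 5·837·23 = 549555.
549555 mod 20925 = 5505.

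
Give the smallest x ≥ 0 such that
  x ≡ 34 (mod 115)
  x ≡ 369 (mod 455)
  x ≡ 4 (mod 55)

72714

gcd(115, 455) = 5 and 5 | (369 − 34), so the pair is consistent; merging gives x ≡ 9924 (mod 10465), where 10465 = lcm(115, 455).
gcd(10465, 55) = 5 and 5 | (4 − 9924), so the pair is consistent; merging gives x ≡ 72714 (mod 115115), where 115115 = lcm(10465, 55).
The solution is unique modulo lcm(115, 455, 55) = 115115.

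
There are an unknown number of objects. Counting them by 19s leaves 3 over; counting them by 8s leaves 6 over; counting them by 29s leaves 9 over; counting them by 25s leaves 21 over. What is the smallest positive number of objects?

74046

The moduli are pairwise coprime; M = 19·8·29·25 = 110200.
M/19 = 5800; 5800 ≡ 5 (mod 19); 5·4 ≡ 1, so inverse 4.
M/8 = 13775; 13775 ≡ 7 (mod 8); 7·7 ≡ 1, so inverse 7.
M/29 = 3800; 3800 ≡ 1 (mod 29), inverse 1.
M/25 = 4408; 4408 ≡ 8 (mod 25); 8·22 ≡ 1, so inverse 22.
N ≡ 3·5800·4 + 6·13775·7 + 9·3800·1 + 21·4408·22 = 2718846.
2718846 mod 110200 = 74046.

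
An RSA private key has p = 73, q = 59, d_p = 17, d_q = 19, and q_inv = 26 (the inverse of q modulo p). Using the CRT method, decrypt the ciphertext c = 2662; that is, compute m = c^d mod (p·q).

2077

m₁ = c^(d_p) mod p: c ≡ 34 (mod 73), and 34^17 mod 73 = 33.
m₂ = c^(d_q) mod q: c ≡ 7 (mod 59), and 7^19 mod 59 = 12.
h = q_inv·(m₁ − m₂) mod p = 26·(33 − 12) mod 73 = 35.
m = m₂ + h·q = 12 + 35·59 = 2077.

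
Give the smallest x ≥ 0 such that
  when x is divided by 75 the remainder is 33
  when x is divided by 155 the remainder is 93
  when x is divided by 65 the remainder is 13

Combine the congruences pairwise.
gcd(75, 155) = 5 and 5 | (93 − 33), so the pair is consistent; merging gives x ≡ 558 (mod 2325), where 2325 = lcm(75, 155).
gcd(2325, 65) = 5 and 5 | (13 − 558), so the pair is consistent; merging gives x ≡ 14508 (mod 30225), where 30225 = lcm(2325, 65).
The solution is unique modulo lcm(75, 155, 65) = 30225.

14508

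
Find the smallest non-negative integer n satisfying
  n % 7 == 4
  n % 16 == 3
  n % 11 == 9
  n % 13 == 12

4211

The moduli are pairwise coprime; M = 7·16·11·13 = 16016.
M/7 = 2288; 2288 ≡ 6 (mod 7); 6·6 ≡ 1, so inverse 6.
M/16 = 1001; 1001 ≡ 9 (mod 16); 9·9 ≡ 1, so inverse 9.
M/11 = 1456; 1456 ≡ 4 (mod 11); 4·3 ≡ 1, so inverse 3.
M/13 = 1232; 1232 ≡ 10 (mod 13); 10·4 ≡ 1, so inverse 4.
n ≡ 4·2288·6 + 3·1001·9 + 9·1456·3 + 12·1232·4 = 180387.
180387 mod 16016 = 4211.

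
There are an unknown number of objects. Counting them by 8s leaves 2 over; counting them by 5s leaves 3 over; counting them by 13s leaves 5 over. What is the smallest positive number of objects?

18

The moduli are pairwise coprime; M = 8·5·13 = 520.
M/8 = 65; 65 ≡ 1 (mod 8), inverse 1.
M/5 = 104; 104 ≡ 4 (mod 5); 4·4 ≡ 1, so inverse 4.
M/13 = 40; 40 ≡ 1 (mod 13), inverse 1.
N ≡ 2·65·1 + 3·104·4 + 5·40·1 = 1578.
1578 mod 520 = 18.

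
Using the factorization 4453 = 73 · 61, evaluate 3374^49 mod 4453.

2537

Mod 73: 3374 ≡ 16; 16^49 ≡ 55 (mod 73).
Mod 61: 3374 ≡ 19; 19^49 ≡ 36 (mod 61).
Combine by CRT: x ≡ 55 (mod 73), x ≡ 36 (mod 61) ⇒ x ≡ 2537 (mod 4453).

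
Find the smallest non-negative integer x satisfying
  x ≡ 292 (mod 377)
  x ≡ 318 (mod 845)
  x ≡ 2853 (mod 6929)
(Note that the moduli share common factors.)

gcd(377, 845) = 13 and 13 | (318 − 292), so the pair is consistent; merging gives x ≡ 7078 (mod 24505), where 24505 = lcm(377, 845).
gcd(24505, 6929) = 169 and 169 | (2853 − 7078), so the pair is consistent; merging gives x ≡ 938268 (mod 1004705), where 1004705 = lcm(24505, 6929).
The solution is unique modulo lcm(377, 845, 6929) = 1004705.

938268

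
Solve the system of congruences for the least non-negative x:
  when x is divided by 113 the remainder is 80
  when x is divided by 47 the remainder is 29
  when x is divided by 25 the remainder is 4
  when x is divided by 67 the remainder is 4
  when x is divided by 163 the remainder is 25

840298929

From x ≡ 80 (mod 113) write x = 80 + 113t. Substituting into x ≡ 29 (mod 47) gives 113t ≡ 43 (mod 47), and since 19⁻¹ ≡ 5 (mod 47), t ≡ 27. Hence x ≡ 80 + 113·27 = 3131 (mod 5311).
From x ≡ 3131 (mod 5311) write x = 3131 + 5311t. Substituting into x ≡ 4 (mod 25) gives 5311t ≡ 23 (mod 25), and since 11⁻¹ ≡ 16 (mod 25), t ≡ 18. Hence x ≡ 3131 + 5311·18 = 98729 (mod 132775).
From x ≡ 98729 (mod 132775) write x = 98729 + 132775t. Substituting into x ≡ 4 (mod 67) gives 132775t ≡ 33 (mod 67), and since 48⁻¹ ≡ 7 (mod 67), t ≡ 30. Hence x ≡ 98729 + 132775·30 = 4081979 (mod 8895925).
From x ≡ 4081979 (mod 8895925) write x = 4081979 + 8895925t. Substituting into x ≡ 25 (mod 163) gives 8895925t ≡ 55 (mod 163), and since 37⁻¹ ≡ 141 (mod 163), t ≡ 94. Hence x ≡ 4081979 + 8895925·94 = 840298929 (mod 1450035775).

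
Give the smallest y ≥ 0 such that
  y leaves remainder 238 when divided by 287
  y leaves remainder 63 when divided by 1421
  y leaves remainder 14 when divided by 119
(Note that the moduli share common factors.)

Combine the congruences pairwise.
gcd(287, 1421) = 7 and 7 | (63 − 238), so the pair is consistent; merging gives y ≡ 11431 (mod 58261), where 58261 = lcm(287, 1421).
gcd(58261, 119) = 7 and 7 | (14 − 11431), so the pair is consistent; merging gives y ≡ 710563 (mod 990437), where 990437 = lcm(58261, 119).
The solution is unique modulo lcm(287, 1421, 119) = 990437.

710563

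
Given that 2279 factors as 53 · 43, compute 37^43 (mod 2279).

1456

Mod 53: 37 ≡ 37; 37^43 ≡ 25 (mod 53).
Mod 43: 37 ≡ 37; by Fermat, exponent reduces to 43 mod 42 = 1; 37^1 ≡ 37 (mod 43).
Combine by CRT: x ≡ 25 (mod 53), x ≡ 37 (mod 43) ⇒ x ≡ 1456 (mod 2279).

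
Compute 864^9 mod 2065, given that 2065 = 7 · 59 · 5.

244

Mod 7: 864 ≡ 3; by Fermat, exponent reduces to 9 mod 6 = 3; 3^3 ≡ 6 (mod 7).
Mod 59: 864 ≡ 38; 38^9 ≡ 8 (mod 59).
Mod 5: 864 ≡ 4; by Fermat, exponent reduces to 9 mod 4 = 1; 4^1 ≡ 4 (mod 5).
Combine by CRT: x ≡ 6 (mod 7), x ≡ 8 (mod 59), x ≡ 4 (mod 5) ⇒ x ≡ 244 (mod 2065).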